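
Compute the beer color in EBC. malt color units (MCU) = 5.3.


SRM = 1.4922·MCU^0.6859;  EBC = SRM·1.97
SRM = 1.4922·5.3^0.6859 = 4.6839
EBC = 4.6839·1.97

9.2273 EBC


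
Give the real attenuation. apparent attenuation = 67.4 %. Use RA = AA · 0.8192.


RA = 67.4 · 0.8192

55.2141 %


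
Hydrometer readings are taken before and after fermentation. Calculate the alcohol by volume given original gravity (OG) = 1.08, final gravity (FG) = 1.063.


ABV = (OG − FG) · 131.25
ABV = (1.08 − 1.063) · 131.25

2.2313 % ABV


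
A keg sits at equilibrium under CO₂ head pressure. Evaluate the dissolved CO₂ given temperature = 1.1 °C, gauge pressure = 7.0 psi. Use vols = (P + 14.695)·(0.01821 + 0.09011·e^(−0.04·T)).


vols = (7.0 + 14.695)·(0.01821 + 0.09011·e^(−0.04·1.1))

2.2659 volumes


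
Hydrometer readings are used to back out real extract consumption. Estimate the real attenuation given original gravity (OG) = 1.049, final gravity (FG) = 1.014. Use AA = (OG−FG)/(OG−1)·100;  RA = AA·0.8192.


AA = (1.049 − 1.014)/(1.049 − 1)·100 = 71.4286
RA = 71.4286·0.8192

58.5143 %


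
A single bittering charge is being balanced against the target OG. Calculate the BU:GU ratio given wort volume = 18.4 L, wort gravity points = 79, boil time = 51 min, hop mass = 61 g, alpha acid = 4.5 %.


U = 1.65·0.000125^(GP/1000)·(1−e^(−0.04t))/4.15;  IBU = (α/100)·m·U·1000/V;  BU:GU = IBU/GP
U = 1.65·0.000125^(79/1000)·(1−e^(−0.04·51))/4.15 = 0.1701
IBU = (4.5/100)·61·0.1701·1000/18.4 = 25.3700
BU:GU = 25.3700/79

0.3211


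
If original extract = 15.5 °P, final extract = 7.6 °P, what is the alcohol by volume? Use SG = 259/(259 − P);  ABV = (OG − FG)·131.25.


OG = 259/(259 − 15.5) = 1.0637
FG = 259/(259 − 7.6) = 1.0302
ABV = (1.0637 − 1.0302)·131.25

4.3869 % ABV


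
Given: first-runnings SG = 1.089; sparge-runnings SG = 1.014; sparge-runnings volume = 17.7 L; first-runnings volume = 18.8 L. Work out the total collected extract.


total = Σ (SG_i − 1)·1000·V_i
first = (1.089 − 1)·1000·18.8 = 1673.2000
sparge = (1.014 − 1)·1000·17.7 = 247.8000
total = 1673.2000 + 247.8000

1921.0000 gravity·L


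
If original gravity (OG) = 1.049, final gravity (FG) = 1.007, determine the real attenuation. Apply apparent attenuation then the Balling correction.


AA = (OG−FG)/(OG−1)·100;  RA = AA·0.8192
AA = (1.049 − 1.007)/(1.049 − 1)·100 = 85.7143
RA = 85.7143·0.8192

70.2171 %


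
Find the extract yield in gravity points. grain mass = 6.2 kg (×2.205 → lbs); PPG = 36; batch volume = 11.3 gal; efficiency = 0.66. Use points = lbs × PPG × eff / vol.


lbs = 6.2 × 2.205 = 13.6710
points = 13.6710 × 36 × 0.66 / 11.3

28.7454 points


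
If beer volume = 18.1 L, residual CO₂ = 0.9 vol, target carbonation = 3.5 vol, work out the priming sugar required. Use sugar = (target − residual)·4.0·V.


sugar = (3.5 − 0.9)·4.0·18.1

188.2400 g


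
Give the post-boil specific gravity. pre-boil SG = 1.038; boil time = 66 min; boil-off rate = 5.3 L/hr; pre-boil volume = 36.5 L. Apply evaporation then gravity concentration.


V_post = V_pre − rate·(t/60);  SG_post = 1 + (SG_pre−1)·V_pre/V_post
V_post = 36.5 − 5.3·(66/60) = 30.6700
SG_post = 1 + (1.038 − 1)·36.5/30.6700

1.0452


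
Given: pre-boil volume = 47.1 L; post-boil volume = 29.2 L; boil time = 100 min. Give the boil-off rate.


rate = (V_pre − V_post) / (t_min/60)
rate = (47.1 − 29.2) / (100/60)

10.7400 L/hr


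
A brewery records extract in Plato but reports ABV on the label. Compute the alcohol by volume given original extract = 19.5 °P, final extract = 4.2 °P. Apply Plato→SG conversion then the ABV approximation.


SG = 259/(259 − P);  ABV = (OG − FG)·131.25
OG = 259/(259 − 19.5) = 1.0814
FG = 259/(259 − 4.2) = 1.0165
ABV = (1.0814 − 1.0165)·131.25

8.5229 % ABV


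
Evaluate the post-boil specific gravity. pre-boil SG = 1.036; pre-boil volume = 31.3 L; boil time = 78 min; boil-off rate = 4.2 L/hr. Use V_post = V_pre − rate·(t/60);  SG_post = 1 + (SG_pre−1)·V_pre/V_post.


V_post = 31.3 − 4.2·(78/60) = 25.8400
SG_post = 1 + (1.036 − 1)·31.3/25.8400

1.0436


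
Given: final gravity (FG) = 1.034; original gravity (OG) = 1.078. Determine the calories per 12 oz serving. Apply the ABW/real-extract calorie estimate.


ABW = (OG−FG)·131.25·0.79/FG;  °P = 259 − 259/SG (for OG→OE and FG→AE);  RE = 0.1808·OE + 0.8192·AE;  Cal = (6.9·ABW + 4·(RE−0.1))·FG·3.55
ABW = (1.078 − 1.034)·131.25·0.79/1.034 = 4.4122
OE = 259 − 259/1.078 = 18.7403 °P
AE = 259 − 259/1.034 = 8.5164 °P
RE = 0.1808·18.7403 + 0.8192·8.5164 = 10.3649 °P
Cal = (6.9·4.4122 + 4·(10.3649−0.1))·1.034·3.55

262.4699 kcal


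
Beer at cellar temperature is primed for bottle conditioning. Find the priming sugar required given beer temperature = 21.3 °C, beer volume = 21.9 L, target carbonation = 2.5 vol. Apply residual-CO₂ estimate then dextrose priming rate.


residual = 14.695·(0.01821 + 0.09011·e^(−0.04·T));  sugar = (target − residual)·4.0·V
residual = 14.695·(0.01821 + 0.09011·e^(−0.04·21.3)) = 0.8324
sugar = (2.5 − 0.8324)·4.0·21.9

146.0788 g


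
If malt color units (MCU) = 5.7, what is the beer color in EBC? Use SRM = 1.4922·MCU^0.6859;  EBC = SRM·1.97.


SRM = 1.4922·5.7^0.6859 = 4.9236
EBC = 4.9236·1.97

9.6995 EBC


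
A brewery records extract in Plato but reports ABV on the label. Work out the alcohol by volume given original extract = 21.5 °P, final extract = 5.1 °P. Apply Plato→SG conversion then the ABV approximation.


SG = 259/(259 − P);  ABV = (OG − FG)·131.25
OG = 259/(259 − 21.5) = 1.0905
FG = 259/(259 − 5.1) = 1.0201
ABV = (1.0905 − 1.0201)·131.25

9.2452 % ABV


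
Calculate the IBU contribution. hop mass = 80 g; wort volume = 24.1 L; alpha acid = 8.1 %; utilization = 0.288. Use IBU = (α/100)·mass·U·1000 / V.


IBU = (8.1/100)·80·0.288·1000 / 24.1

77.4373 IBU


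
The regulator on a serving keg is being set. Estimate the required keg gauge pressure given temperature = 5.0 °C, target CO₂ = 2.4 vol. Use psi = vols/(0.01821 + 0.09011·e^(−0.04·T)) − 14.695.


psi = 2.4/(0.01821 + 0.09011·e^(−0.04·5.0)) − 14.695

11.3960 psi


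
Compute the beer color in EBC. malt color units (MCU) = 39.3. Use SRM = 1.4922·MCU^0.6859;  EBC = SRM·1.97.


SRM = 1.4922·39.3^0.6859 = 18.5106
EBC = 18.5106·1.97

36.4659 EBC


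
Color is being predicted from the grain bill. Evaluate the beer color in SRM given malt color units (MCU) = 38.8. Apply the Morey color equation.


SRM = 1.4922 · MCU^0.6859
SRM = 1.4922 · 38.8^0.6859

18.3488 SRM


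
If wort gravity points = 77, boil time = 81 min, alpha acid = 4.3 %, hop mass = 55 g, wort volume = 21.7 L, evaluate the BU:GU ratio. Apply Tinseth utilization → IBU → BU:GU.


U = 1.65·0.000125^(GP/1000)·(1−e^(−0.04t))/4.15;  IBU = (α/100)·m·U·1000/V;  BU:GU = IBU/GP
U = 1.65·0.000125^(77/1000)·(1−e^(−0.04·81))/4.15 = 0.1912
IBU = (4.3/100)·55·0.1912·1000/21.7 = 20.8410
BU:GU = 20.8410/77

0.2707


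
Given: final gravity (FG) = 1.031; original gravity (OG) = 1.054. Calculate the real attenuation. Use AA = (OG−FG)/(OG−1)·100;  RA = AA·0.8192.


AA = (1.054 − 1.031)/(1.054 − 1)·100 = 42.5926
RA = 42.5926·0.8192

34.8919 %


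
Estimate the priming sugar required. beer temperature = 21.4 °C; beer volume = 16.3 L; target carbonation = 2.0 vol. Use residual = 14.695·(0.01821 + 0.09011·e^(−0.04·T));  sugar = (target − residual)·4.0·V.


residual = 14.695·(0.01821 + 0.09011·e^(−0.04·21.4)) = 0.8302
sugar = (2.0 − 0.8302)·4.0·16.3

76.2723 g


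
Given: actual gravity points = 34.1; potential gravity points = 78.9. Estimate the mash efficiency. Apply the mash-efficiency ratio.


efficiency = actual / potential × 100
efficiency = 34.1 / 78.9 × 100

43.2193 %


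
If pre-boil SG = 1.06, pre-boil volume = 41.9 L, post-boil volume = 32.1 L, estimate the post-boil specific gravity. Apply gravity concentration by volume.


SG_post = 1 + (SG_pre − 1)·V_pre/V_post
pts_pre = (1.06 − 1)·1000 = 60.0000
pts_post = 60.0000·41.9/32.1 = 78.3178
SG_post = 1 + 78.3178/1000

1.0783


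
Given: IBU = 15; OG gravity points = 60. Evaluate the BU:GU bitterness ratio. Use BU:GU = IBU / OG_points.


BU:GU = 15 / 60

0.2500


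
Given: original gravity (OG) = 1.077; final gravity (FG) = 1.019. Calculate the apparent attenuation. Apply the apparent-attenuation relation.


AA = (OG − FG)/(OG − 1) · 100
AA = (1.077 − 1.019)/(1.077 − 1) · 100

75.3247 %


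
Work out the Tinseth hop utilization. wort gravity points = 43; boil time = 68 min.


U = 1.65·0.000125^(GP/1000) · (1 − e^(−0.04·t))/4.15
bigness = 1.65·0.000125^(43/1000) = 1.1211
boil_factor = (1 − e^(−0.04·68))/4.15 = 0.2251
U = 1.1211 · 0.2251

0.2524


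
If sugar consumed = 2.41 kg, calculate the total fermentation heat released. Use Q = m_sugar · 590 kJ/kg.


Q = 2.41 · 590

1421.9000 kJ


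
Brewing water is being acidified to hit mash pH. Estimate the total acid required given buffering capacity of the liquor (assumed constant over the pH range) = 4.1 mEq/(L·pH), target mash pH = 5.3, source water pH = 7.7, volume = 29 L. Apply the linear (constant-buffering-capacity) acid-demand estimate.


acid = buffering capacity · (pH_source − pH_target) · V
acid = 4.1 · (7.7 − 5.3) · 29

285.3600 mEq


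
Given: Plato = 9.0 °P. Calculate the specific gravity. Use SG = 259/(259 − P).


SG = 259/(259 − 9.0)

1.0360


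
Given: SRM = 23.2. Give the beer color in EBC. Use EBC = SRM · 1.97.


EBC = 23.2 · 1.97

45.7040 EBC


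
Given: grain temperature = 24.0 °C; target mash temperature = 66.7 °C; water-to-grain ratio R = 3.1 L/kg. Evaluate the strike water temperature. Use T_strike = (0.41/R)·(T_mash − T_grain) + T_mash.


T_strike = (0.41/3.1)·(66.7 − 24.0) + 66.7

72.3474 °C


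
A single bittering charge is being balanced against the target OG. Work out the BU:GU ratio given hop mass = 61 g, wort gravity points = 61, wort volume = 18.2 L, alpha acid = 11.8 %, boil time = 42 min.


U = 1.65·0.000125^(GP/1000)·(1−e^(−0.04t))/4.15;  IBU = (α/100)·m·U·1000/V;  BU:GU = IBU/GP
U = 1.65·0.000125^(61/1000)·(1−e^(−0.04·42))/4.15 = 0.1870
IBU = (11.8/100)·61·0.1870·1000/18.2 = 73.9457
BU:GU = 73.9457/61

1.2122


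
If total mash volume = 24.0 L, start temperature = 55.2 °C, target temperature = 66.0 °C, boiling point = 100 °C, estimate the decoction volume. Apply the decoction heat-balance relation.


V_dec = V_total·(T_target − T_start)/(T_boil − T_start)
V_dec = 24.0·(66.0 − 55.2)/(100 − 55.2)

5.7857 L


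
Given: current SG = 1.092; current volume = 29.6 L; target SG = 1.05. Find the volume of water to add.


V_water = V·((SG_curr − 1)/(SG_target − 1) − 1)
V_water = 29.6·((1.092 − 1)/(1.05 − 1) − 1)

24.8640 L


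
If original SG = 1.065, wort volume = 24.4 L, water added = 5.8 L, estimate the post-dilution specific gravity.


SG_new = 1 + (SG_old − 1)·V_old/(V_old + V_water)
pts = (1.065 − 1)·1000·24.4/(24.4 + 5.8) = 52.5166
SG_new = 1 + 52.5166/1000

1.0525


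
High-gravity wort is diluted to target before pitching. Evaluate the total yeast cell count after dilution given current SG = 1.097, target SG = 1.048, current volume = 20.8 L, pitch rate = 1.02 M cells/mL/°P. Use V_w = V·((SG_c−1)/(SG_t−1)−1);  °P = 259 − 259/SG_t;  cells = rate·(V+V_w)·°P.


V_w = 20.8·((1.097−1)/(1.048−1)−1) = 21.2333
V_final = 20.8 + 21.2333 = 42.0333
°P = 259 − 259/1.048 = 11.8626
cells = 1.02·42.0333·11.8626

508.5969 billion cells


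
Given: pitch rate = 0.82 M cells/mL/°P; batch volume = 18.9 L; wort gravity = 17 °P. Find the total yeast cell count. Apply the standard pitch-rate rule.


cells (billions) = rate · V_L · °P
cells = 0.82 · 18.9 · 17

263.4660 billion cells


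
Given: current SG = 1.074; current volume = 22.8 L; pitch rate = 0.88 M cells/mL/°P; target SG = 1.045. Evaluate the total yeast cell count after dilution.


V_w = V·((SG_c−1)/(SG_t−1)−1);  °P = 259 − 259/SG_t;  cells = rate·(V+V_w)·°P
V_w = 22.8·((1.074−1)/(1.045−1)−1) = 14.6933
V_final = 22.8 + 14.6933 = 37.4933
°P = 259 − 259/1.045 = 11.1531
cells = 0.88·37.4933·11.1531

367.9872 billion cells


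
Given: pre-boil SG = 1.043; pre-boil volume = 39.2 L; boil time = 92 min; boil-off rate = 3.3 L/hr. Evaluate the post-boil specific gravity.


V_post = V_pre − rate·(t/60);  SG_post = 1 + (SG_pre−1)·V_pre/V_post
V_post = 39.2 − 3.3·(92/60) = 34.1400
SG_post = 1 + (1.043 − 1)·39.2/34.1400

1.0494


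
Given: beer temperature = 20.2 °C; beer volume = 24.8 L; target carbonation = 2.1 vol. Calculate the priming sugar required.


residual = 14.695·(0.01821 + 0.09011·e^(−0.04·T));  sugar = (target − residual)·4.0·V
residual = 14.695·(0.01821 + 0.09011·e^(−0.04·20.2)) = 0.8578
sugar = (2.1 − 0.8578)·4.0·24.8

123.2221 g


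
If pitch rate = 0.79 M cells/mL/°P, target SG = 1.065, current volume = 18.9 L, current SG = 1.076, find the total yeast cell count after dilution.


V_w = V·((SG_c−1)/(SG_t−1)−1);  °P = 259 − 259/SG_t;  cells = rate·(V+V_w)·°P
V_w = 18.9·((1.076−1)/(1.065−1)−1) = 3.1985
V_final = 18.9 + 3.1985 = 22.0985
°P = 259 − 259/1.065 = 15.8075
cells = 0.79·22.0985·15.8075

275.9641 billion cells


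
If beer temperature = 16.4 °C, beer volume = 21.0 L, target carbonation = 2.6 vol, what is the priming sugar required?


residual = 14.695·(0.01821 + 0.09011·e^(−0.04·T));  sugar = (target − residual)·4.0·V
residual = 14.695·(0.01821 + 0.09011·e^(−0.04·16.4)) = 0.9547
sugar = (2.6 − 0.9547)·4.0·21.0

138.2022 g


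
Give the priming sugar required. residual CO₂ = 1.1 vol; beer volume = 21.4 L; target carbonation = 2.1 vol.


sugar = (target − residual)·4.0·V
sugar = (2.1 − 1.1)·4.0·21.4

85.6000 g


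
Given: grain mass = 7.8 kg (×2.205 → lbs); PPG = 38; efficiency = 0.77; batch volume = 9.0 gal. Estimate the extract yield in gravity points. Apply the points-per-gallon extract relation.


points = lbs × PPG × eff / vol
lbs = 7.8 × 2.205 = 17.1990
points = 17.1990 × 38 × 0.77 / 9.0

55.9159 points


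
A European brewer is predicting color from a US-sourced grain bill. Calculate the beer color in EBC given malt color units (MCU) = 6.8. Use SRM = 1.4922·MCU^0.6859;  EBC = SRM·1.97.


SRM = 1.4922·6.8^0.6859 = 5.5571
EBC = 5.5571·1.97

10.9474 EBC


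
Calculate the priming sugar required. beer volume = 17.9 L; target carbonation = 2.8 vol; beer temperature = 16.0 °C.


residual = 14.695·(0.01821 + 0.09011·e^(−0.04·T));  sugar = (target − residual)·4.0·V
residual = 14.695·(0.01821 + 0.09011·e^(−0.04·16.0)) = 0.9658
sugar = (2.8 − 0.9658)·4.0·17.9

131.3274 g


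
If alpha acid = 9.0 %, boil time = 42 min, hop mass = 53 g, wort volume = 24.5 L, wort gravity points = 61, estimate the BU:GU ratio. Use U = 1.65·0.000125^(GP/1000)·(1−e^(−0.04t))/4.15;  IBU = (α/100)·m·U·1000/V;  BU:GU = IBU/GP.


U = 1.65·0.000125^(61/1000)·(1−e^(−0.04·42))/4.15 = 0.1870
IBU = (9.0/100)·53·0.1870·1000/24.5 = 36.4019
BU:GU = 36.4019/61

0.5968


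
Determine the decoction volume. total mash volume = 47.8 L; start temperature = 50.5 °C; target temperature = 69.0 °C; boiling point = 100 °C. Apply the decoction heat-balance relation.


V_dec = V_total·(T_target − T_start)/(T_boil − T_start)
V_dec = 47.8·(69.0 − 50.5)/(100 − 50.5)

17.8646 L


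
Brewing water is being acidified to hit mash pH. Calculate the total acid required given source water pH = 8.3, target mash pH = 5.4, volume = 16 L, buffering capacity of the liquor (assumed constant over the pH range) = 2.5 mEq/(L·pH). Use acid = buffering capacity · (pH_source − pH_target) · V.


acid = 2.5 · (8.3 − 5.4) · 16

116.0000 mEq


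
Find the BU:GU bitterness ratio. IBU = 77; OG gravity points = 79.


BU:GU = IBU / OG_points
BU:GU = 77 / 79

0.9747


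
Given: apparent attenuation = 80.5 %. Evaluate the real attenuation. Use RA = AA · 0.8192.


RA = 80.5 · 0.8192

65.9456 %


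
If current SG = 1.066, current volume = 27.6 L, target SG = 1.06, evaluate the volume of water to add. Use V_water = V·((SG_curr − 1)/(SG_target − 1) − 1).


V_water = 27.6·((1.066 − 1)/(1.06 − 1) − 1)

2.7600 L


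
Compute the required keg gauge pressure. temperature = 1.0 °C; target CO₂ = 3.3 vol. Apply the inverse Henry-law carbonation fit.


psi = vols/(0.01821 + 0.09011·e^(−0.04·T)) − 14.695
psi = 3.3/(0.01821 + 0.09011·e^(−0.04·1.0)) − 14.695

16.7975 psi


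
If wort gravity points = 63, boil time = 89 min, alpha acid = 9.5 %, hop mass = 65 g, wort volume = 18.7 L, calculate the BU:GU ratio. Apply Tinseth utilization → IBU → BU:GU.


U = 1.65·0.000125^(GP/1000)·(1−e^(−0.04t))/4.15;  IBU = (α/100)·m·U·1000/V;  BU:GU = IBU/GP
U = 1.65·0.000125^(63/1000)·(1−e^(−0.04·89))/4.15 = 0.2193
IBU = (9.5/100)·65·0.2193·1000/18.7 = 72.4114
BU:GU = 72.4114/63

1.1494


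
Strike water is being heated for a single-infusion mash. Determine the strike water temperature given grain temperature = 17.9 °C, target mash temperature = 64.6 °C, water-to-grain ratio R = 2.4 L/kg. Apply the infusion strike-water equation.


T_strike = (0.41/R)·(T_mash − T_grain) + T_mash
T_strike = (0.41/2.4)·(64.6 − 17.9) + 64.6

72.5779 °C


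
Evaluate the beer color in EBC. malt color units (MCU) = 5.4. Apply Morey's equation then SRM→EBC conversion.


SRM = 1.4922·MCU^0.6859;  EBC = SRM·1.97
SRM = 1.4922·5.4^0.6859 = 4.7443
EBC = 4.7443·1.97

9.3464 EBC


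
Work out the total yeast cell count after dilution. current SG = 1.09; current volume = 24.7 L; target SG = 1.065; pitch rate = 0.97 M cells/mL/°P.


V_w = V·((SG_c−1)/(SG_t−1)−1);  °P = 259 − 259/SG_t;  cells = rate·(V+V_w)·°P
V_w = 24.7·((1.09−1)/(1.065−1)−1) = 9.5000
V_final = 24.7 + 9.5000 = 34.2000
°P = 259 − 259/1.065 = 15.8075
cells = 0.97·34.2000·15.8075

524.3984 billion cells


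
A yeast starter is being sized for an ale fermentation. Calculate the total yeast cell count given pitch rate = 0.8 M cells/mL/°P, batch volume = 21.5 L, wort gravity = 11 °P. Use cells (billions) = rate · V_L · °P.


cells = 0.8 · 21.5 · 11

189.2000 billion cells


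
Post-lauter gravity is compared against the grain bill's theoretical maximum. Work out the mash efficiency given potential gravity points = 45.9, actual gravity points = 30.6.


efficiency = actual / potential × 100
efficiency = 30.6 / 45.9 × 100

66.6667 %


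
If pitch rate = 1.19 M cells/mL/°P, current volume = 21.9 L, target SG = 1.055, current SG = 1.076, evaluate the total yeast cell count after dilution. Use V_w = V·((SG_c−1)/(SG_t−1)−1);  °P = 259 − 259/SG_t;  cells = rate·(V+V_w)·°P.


V_w = 21.9·((1.076−1)/(1.055−1)−1) = 8.3618
V_final = 21.9 + 8.3618 = 30.2618
°P = 259 − 259/1.055 = 13.5024
cells = 1.19·30.2618·13.5024

486.2414 billion cells


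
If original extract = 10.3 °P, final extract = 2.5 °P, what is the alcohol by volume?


SG = 259/(259 − P);  ABV = (OG − FG)·131.25
OG = 259/(259 − 10.3) = 1.0414
FG = 259/(259 − 2.5) = 1.0097
ABV = (1.0414 − 1.0097)·131.25

4.1565 % ABV


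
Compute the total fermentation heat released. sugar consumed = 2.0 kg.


Q = m_sugar · 590 kJ/kg
Q = 2.0 · 590

1180.0000 kJ


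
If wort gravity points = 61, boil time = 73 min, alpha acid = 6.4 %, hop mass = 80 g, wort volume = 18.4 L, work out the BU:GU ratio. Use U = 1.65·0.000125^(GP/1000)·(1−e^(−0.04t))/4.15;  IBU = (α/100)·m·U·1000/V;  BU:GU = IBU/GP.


U = 1.65·0.000125^(61/1000)·(1−e^(−0.04·73))/4.15 = 0.2174
IBU = (6.4/100)·80·0.2174·1000/18.4 = 60.4952
BU:GU = 60.4952/61

0.9917


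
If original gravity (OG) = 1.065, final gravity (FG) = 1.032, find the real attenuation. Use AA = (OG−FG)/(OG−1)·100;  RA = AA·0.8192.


AA = (1.065 − 1.032)/(1.065 − 1)·100 = 50.7692
RA = 50.7692·0.8192

41.5902 %


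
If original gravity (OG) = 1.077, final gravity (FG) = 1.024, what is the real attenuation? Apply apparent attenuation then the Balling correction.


AA = (OG−FG)/(OG−1)·100;  RA = AA·0.8192
AA = (1.077 − 1.024)/(1.077 − 1)·100 = 68.8312
RA = 68.8312·0.8192

56.3865 %


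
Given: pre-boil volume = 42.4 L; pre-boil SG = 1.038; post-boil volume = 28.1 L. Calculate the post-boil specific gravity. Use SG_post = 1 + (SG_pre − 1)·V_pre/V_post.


pts_pre = (1.038 − 1)·1000 = 38.0000
pts_post = 38.0000·42.4/28.1 = 57.3381
SG_post = 1 + 57.3381/1000

1.0573


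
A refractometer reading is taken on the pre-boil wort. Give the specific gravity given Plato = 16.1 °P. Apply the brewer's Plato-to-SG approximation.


SG = 259/(259 − P)
SG = 259/(259 − 16.1)

1.0663


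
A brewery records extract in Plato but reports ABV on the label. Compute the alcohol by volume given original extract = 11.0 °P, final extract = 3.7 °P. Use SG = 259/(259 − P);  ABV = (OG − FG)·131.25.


OG = 259/(259 − 11.0) = 1.0444
FG = 259/(259 − 3.7) = 1.0145
ABV = (1.0444 − 1.0145)·131.25

3.9194 % ABV


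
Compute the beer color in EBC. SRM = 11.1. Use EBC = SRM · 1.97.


EBC = 11.1 · 1.97

21.8670 EBC


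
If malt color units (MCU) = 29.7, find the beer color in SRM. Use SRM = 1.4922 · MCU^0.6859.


SRM = 1.4922 · 29.7^0.6859

15.2753 SRM


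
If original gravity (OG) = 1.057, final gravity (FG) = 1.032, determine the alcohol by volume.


ABV = (OG − FG) · 131.25
ABV = (1.057 − 1.032) · 131.25

3.2812 % ABV


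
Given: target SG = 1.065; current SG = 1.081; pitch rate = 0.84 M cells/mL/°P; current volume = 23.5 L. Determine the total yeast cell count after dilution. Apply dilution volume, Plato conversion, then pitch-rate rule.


V_w = V·((SG_c−1)/(SG_t−1)−1);  °P = 259 − 259/SG_t;  cells = rate·(V+V_w)·°P
V_w = 23.5·((1.081−1)/(1.065−1)−1) = 5.7846
V_final = 23.5 + 5.7846 = 29.2846
°P = 259 − 259/1.065 = 15.8075
cells = 0.84·29.2846·15.8075

388.8502 billion cells


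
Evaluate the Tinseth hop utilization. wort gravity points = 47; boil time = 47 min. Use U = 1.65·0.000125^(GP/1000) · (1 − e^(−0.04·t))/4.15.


bigness = 1.65·0.000125^(47/1000) = 1.0815
boil_factor = (1 − e^(−0.04·47))/4.15 = 0.2042
U = 1.0815 · 0.2042

0.2208


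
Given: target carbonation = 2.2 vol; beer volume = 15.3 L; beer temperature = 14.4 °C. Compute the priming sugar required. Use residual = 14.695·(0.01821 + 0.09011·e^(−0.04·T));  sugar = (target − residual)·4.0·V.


residual = 14.695·(0.01821 + 0.09011·e^(−0.04·14.4)) = 1.0120
sugar = (2.2 − 1.0120)·4.0·15.3

72.7077 g


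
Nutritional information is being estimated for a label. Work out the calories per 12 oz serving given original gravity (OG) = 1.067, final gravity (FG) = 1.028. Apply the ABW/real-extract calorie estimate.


ABW = (OG−FG)·131.25·0.79/FG;  °P = 259 − 259/SG (for OG→OE and FG→AE);  RE = 0.1808·OE + 0.8192·AE;  Cal = (6.9·ABW + 4·(RE−0.1))·FG·3.55
ABW = (1.067 − 1.028)·131.25·0.79/1.028 = 3.9337
OE = 259 − 259/1.067 = 16.2634 °P
AE = 259 − 259/1.028 = 7.0545 °P
RE = 0.1808·16.2634 + 0.8192·7.0545 = 8.7194 °P
Cal = (6.9·3.9337 + 4·(8.7194−0.1))·1.028·3.55

224.8763 kcal


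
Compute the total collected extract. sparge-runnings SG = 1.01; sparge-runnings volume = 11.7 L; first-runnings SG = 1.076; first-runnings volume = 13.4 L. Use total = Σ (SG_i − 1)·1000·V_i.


first = (1.076 − 1)·1000·13.4 = 1018.4000
sparge = (1.01 − 1)·1000·11.7 = 117.0000
total = 1018.4000 + 117.0000

1135.4000 gravity·L


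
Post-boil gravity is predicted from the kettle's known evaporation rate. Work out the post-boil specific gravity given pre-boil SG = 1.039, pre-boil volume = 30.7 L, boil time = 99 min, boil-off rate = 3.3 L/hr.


V_post = V_pre − rate·(t/60);  SG_post = 1 + (SG_pre−1)·V_pre/V_post
V_post = 30.7 − 3.3·(99/60) = 25.2550
SG_post = 1 + (1.039 − 1)·30.7/25.2550

1.0474


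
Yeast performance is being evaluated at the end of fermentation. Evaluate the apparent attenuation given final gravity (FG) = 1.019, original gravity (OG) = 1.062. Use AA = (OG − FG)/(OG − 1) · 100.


AA = (1.062 − 1.019)/(1.062 − 1) · 100

69.3548 %


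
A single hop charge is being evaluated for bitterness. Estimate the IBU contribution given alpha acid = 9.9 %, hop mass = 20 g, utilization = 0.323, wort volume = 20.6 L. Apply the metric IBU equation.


IBU = (α/100)·mass·U·1000 / V
IBU = (9.9/100)·20·0.323·1000 / 20.6

31.0456 IBU


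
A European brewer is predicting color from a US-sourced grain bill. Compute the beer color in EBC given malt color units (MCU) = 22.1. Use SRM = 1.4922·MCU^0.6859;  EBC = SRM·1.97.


SRM = 1.4922·22.1^0.6859 = 12.4723
EBC = 12.4723·1.97

24.5704 EBC


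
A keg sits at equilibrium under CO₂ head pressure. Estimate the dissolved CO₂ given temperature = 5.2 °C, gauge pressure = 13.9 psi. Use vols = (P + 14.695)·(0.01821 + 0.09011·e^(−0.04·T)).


vols = (13.9 + 14.695)·(0.01821 + 0.09011·e^(−0.04·5.2))

2.6135 volumes


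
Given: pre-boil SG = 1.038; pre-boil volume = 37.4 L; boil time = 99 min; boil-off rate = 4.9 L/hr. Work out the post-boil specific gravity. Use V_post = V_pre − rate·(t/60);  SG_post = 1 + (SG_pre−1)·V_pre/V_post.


V_post = 37.4 − 4.9·(99/60) = 29.3150
SG_post = 1 + (1.038 − 1)·37.4/29.3150

1.0485


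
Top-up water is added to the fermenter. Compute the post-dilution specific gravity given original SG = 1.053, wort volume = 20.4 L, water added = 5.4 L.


SG_new = 1 + (SG_old − 1)·V_old/(V_old + V_water)
pts = (1.053 − 1)·1000·20.4/(20.4 + 5.4) = 41.9070
SG_new = 1 + 41.9070/1000

1.0419


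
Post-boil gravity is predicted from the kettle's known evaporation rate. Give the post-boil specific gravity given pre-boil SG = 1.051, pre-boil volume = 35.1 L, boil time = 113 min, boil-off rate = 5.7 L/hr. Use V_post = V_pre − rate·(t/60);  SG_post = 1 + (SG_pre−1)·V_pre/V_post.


V_post = 35.1 − 5.7·(113/60) = 24.3650
SG_post = 1 + (1.051 − 1)·35.1/24.3650

1.0735


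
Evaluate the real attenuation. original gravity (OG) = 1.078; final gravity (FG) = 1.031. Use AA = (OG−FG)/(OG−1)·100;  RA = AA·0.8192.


AA = (1.078 − 1.031)/(1.078 − 1)·100 = 60.2564
RA = 60.2564·0.8192

49.3621 %


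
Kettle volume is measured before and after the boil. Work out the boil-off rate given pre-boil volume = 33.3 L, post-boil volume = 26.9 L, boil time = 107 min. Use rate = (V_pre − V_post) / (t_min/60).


rate = (33.3 − 26.9) / (107/60)

3.5888 L/hr


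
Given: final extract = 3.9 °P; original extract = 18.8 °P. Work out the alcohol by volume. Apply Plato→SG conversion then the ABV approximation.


SG = 259/(259 − P);  ABV = (OG − FG)·131.25
OG = 259/(259 − 18.8) = 1.0783
FG = 259/(259 − 3.9) = 1.0153
ABV = (1.0783 − 1.0153)·131.25

8.2661 % ABV


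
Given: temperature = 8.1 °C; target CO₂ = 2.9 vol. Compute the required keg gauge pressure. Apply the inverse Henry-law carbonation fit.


psi = vols/(0.01821 + 0.09011·e^(−0.04·T)) − 14.695
psi = 2.9/(0.01821 + 0.09011·e^(−0.04·8.1)) − 14.695

20.0847 psi


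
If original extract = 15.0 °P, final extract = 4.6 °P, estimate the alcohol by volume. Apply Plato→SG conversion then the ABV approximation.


SG = 259/(259 − P);  ABV = (OG − FG)·131.25
OG = 259/(259 − 15.0) = 1.0615
FG = 259/(259 − 4.6) = 1.0181
ABV = (1.0615 − 1.0181)·131.25

5.6954 % ABV


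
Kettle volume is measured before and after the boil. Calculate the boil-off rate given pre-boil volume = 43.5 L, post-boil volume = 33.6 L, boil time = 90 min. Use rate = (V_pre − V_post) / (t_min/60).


rate = (43.5 − 33.6) / (90/60)

6.6000 L/hr


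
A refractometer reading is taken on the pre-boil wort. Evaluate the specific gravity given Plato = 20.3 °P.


SG = 259/(259 − P)
SG = 259/(259 − 20.3)

1.0850


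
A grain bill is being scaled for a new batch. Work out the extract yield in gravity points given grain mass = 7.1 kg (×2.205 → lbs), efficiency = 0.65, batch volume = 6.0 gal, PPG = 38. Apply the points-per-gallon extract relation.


points = lbs × PPG × eff / vol
lbs = 7.1 × 2.205 = 15.6555
points = 15.6555 × 38 × 0.65 / 6.0

64.4485 points


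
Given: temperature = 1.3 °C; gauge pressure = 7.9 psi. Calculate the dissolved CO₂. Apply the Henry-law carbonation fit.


vols = (P + 14.695)·(0.01821 + 0.09011·e^(−0.04·T))
vols = (7.9 + 14.695)·(0.01821 + 0.09011·e^(−0.04·1.3))

2.3443 volumes


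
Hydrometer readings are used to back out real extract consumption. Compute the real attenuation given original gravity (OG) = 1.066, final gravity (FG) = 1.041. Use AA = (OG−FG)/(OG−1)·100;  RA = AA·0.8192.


AA = (1.066 − 1.041)/(1.066 − 1)·100 = 37.8788
RA = 37.8788·0.8192

31.0303 %


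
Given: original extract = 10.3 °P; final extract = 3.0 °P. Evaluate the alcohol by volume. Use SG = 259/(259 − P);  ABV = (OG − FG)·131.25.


OG = 259/(259 − 10.3) = 1.0414
FG = 259/(259 − 3.0) = 1.0117
ABV = (1.0414 − 1.0117)·131.25

3.8977 % ABV


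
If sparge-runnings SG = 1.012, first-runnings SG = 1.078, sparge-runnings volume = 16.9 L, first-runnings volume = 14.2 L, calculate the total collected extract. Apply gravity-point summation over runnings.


total = Σ (SG_i − 1)·1000·V_i
first = (1.078 − 1)·1000·14.2 = 1107.6000
sparge = (1.012 − 1)·1000·16.9 = 202.8000
total = 1107.6000 + 202.8000

1310.4000 gravity·L


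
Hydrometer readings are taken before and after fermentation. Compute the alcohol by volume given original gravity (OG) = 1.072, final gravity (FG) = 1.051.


ABV = (OG − FG) · 131.25
ABV = (1.072 − 1.051) · 131.25

2.7563 % ABV


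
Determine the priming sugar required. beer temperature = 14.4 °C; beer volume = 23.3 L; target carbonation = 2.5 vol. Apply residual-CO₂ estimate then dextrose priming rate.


residual = 14.695·(0.01821 + 0.09011·e^(−0.04·T));  sugar = (target − residual)·4.0·V
residual = 14.695·(0.01821 + 0.09011·e^(−0.04·14.4)) = 1.0120
sugar = (2.5 − 1.0120)·4.0·23.3

138.6848 g


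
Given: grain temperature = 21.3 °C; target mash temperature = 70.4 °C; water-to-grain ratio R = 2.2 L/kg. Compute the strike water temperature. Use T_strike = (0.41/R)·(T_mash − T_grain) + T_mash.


T_strike = (0.41/2.2)·(70.4 − 21.3) + 70.4

79.5505 °C


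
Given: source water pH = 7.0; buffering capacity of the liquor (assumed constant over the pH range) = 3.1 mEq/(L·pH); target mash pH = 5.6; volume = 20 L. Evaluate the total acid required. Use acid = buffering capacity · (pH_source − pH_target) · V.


acid = 3.1 · (7.0 − 5.6) · 20

86.8000 mEq


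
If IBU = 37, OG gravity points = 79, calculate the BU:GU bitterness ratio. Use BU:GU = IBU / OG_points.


BU:GU = 37 / 79

0.4684


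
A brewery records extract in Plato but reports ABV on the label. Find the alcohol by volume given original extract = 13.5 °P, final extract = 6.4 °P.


SG = 259/(259 − P);  ABV = (OG − FG)·131.25
OG = 259/(259 − 13.5) = 1.0550
FG = 259/(259 − 6.4) = 1.0253
ABV = (1.0550 − 1.0253)·131.25

3.8920 % ABV


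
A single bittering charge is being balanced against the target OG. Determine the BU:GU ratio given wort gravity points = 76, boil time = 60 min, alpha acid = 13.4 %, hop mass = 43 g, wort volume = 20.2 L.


U = 1.65·0.000125^(GP/1000)·(1−e^(−0.04t))/4.15;  IBU = (α/100)·m·U·1000/V;  BU:GU = IBU/GP
U = 1.65·0.000125^(76/1000)·(1−e^(−0.04·60))/4.15 = 0.1826
IBU = (13.4/100)·43·0.1826·1000/20.2 = 52.0861
BU:GU = 52.0861/76

0.6853


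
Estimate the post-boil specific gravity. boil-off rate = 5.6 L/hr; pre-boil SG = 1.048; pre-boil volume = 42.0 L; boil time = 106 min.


V_post = V_pre − rate·(t/60);  SG_post = 1 + (SG_pre−1)·V_pre/V_post
V_post = 42.0 − 5.6·(106/60) = 32.1067
SG_post = 1 + (1.048 − 1)·42.0/32.1067

1.0628


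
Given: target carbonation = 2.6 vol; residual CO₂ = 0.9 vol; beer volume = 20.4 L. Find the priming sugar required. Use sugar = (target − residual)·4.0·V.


sugar = (2.6 − 0.9)·4.0·20.4

138.7200 g


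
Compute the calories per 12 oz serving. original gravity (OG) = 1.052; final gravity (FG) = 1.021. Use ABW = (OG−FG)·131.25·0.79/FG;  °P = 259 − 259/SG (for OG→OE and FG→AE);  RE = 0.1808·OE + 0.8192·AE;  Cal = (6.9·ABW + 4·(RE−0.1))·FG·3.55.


ABW = (1.052 − 1.021)·131.25·0.79/1.021 = 3.1482
OE = 259 − 259/1.052 = 12.8023 °P
AE = 259 − 259/1.021 = 5.3271 °P
RE = 0.1808·12.8023 + 0.8192·5.3271 = 6.6786 °P
Cal = (6.9·3.1482 + 4·(6.6786−0.1))·1.021·3.55

174.1130 kcal


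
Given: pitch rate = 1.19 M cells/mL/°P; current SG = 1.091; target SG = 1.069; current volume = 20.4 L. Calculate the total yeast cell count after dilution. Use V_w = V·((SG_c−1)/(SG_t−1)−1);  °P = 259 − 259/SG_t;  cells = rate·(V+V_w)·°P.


V_w = 20.4·((1.091−1)/(1.069−1)−1) = 6.5043
V_final = 20.4 + 6.5043 = 26.9043
°P = 259 − 259/1.069 = 16.7175
cells = 1.19·26.9043·16.7175

535.2302 billion cells


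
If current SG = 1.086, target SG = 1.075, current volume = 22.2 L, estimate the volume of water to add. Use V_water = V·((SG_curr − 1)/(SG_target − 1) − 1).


V_water = 22.2·((1.086 − 1)/(1.075 − 1) − 1)

3.2560 L


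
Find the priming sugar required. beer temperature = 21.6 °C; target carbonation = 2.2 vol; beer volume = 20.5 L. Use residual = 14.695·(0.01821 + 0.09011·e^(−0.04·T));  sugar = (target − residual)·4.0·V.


residual = 14.695·(0.01821 + 0.09011·e^(−0.04·21.6)) = 0.8257
sugar = (2.2 − 0.8257)·4.0·20.5

112.6929 g


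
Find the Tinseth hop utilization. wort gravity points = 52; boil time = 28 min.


U = 1.65·0.000125^(GP/1000) · (1 − e^(−0.04·t))/4.15
bigness = 1.65·0.000125^(52/1000) = 1.0340
boil_factor = (1 − e^(−0.04·28))/4.15 = 0.1623
U = 1.0340 · 0.1623

0.1679


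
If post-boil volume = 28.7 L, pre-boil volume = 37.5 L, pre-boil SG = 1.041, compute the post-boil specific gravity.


SG_post = 1 + (SG_pre − 1)·V_pre/V_post
pts_pre = (1.041 − 1)·1000 = 41.0000
pts_post = 41.0000·37.5/28.7 = 53.5714
SG_post = 1 + 53.5714/1000

1.0536


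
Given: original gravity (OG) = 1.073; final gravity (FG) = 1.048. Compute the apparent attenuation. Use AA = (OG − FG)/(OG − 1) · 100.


AA = (1.073 − 1.048)/(1.073 − 1) · 100

34.2466 %


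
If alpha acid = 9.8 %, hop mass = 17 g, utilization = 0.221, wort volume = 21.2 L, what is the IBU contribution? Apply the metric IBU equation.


IBU = (α/100)·mass·U·1000 / V
IBU = (9.8/100)·17·0.221·1000 / 21.2

17.3673 IBU


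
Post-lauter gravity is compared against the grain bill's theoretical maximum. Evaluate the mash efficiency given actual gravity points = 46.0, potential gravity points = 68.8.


efficiency = actual / potential × 100
efficiency = 46.0 / 68.8 × 100

66.8605 %


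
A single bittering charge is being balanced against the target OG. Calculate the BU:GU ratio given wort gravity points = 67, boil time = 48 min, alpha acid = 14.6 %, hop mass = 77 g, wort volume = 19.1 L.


U = 1.65·0.000125^(GP/1000)·(1−e^(−0.04t))/4.15;  IBU = (α/100)·m·U·1000/V;  BU:GU = IBU/GP
U = 1.65·0.000125^(67/1000)·(1−e^(−0.04·48))/4.15 = 0.1858
IBU = (14.6/100)·77·0.1858·1000/19.1 = 109.3675
BU:GU = 109.3675/67

1.6324


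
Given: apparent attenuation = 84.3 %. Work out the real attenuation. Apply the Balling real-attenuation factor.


RA = AA · 0.8192
RA = 84.3 · 0.8192

69.0586 %


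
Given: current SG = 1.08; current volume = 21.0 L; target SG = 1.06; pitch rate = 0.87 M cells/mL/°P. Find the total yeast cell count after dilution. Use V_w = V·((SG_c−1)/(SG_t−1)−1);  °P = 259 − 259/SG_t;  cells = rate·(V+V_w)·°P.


V_w = 21.0·((1.08−1)/(1.06−1)−1) = 7.0000
V_final = 21.0 + 7.0000 = 28.0000
°P = 259 − 259/1.06 = 14.6604
cells = 0.87·28.0000·14.6604

357.1268 billion cells


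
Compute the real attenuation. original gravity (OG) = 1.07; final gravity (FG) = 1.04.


AA = (OG−FG)/(OG−1)·100;  RA = AA·0.8192
AA = (1.07 − 1.04)/(1.07 − 1)·100 = 42.8571
RA = 42.8571·0.8192

35.1086 %


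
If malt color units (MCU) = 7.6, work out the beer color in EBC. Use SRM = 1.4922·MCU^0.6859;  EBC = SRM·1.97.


SRM = 1.4922·7.6^0.6859 = 5.9976
EBC = 5.9976·1.97

11.8153 EBC


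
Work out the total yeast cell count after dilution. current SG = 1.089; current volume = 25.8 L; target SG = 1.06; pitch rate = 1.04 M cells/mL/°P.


V_w = V·((SG_c−1)/(SG_t−1)−1);  °P = 259 − 259/SG_t;  cells = rate·(V+V_w)·°P
V_w = 25.8·((1.089−1)/(1.06−1)−1) = 12.4700
V_final = 25.8 + 12.4700 = 38.2700
°P = 259 − 259/1.06 = 14.6604
cells = 1.04·38.2700·14.6604

583.4947 billion cells


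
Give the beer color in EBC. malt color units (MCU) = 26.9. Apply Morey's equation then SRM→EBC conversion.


SRM = 1.4922·MCU^0.6859;  EBC = SRM·1.97
SRM = 1.4922·26.9^0.6859 = 14.2723
EBC = 14.2723·1.97

28.1164 EBC


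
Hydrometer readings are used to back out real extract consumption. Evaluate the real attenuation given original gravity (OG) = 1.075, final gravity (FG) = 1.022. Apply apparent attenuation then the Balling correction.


AA = (OG−FG)/(OG−1)·100;  RA = AA·0.8192
AA = (1.075 − 1.022)/(1.075 − 1)·100 = 70.6667
RA = 70.6667·0.8192

57.8901 %


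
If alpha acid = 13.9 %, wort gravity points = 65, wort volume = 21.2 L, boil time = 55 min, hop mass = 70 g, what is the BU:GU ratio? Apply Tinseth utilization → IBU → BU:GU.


U = 1.65·0.000125^(GP/1000)·(1−e^(−0.04t))/4.15;  IBU = (α/100)·m·U·1000/V;  BU:GU = IBU/GP
U = 1.65·0.000125^(65/1000)·(1−e^(−0.04·55))/4.15 = 0.1971
IBU = (13.9/100)·70·0.1971·1000/21.2 = 90.4711
BU:GU = 90.4711/65

1.3919


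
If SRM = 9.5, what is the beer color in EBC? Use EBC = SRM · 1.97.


EBC = 9.5 · 1.97

18.7150 EBC


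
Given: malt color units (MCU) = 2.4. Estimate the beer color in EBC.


SRM = 1.4922·MCU^0.6859;  EBC = SRM·1.97
SRM = 1.4922·2.4^0.6859 = 2.7203
EBC = 2.7203·1.97

5.3590 EBC


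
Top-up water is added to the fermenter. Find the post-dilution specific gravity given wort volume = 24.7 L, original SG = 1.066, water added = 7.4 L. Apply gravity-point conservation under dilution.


SG_new = 1 + (SG_old − 1)·V_old/(V_old + V_water)
pts = (1.066 − 1)·1000·24.7/(24.7 + 7.4) = 50.7850
SG_new = 1 + 50.7850/1000

1.0508


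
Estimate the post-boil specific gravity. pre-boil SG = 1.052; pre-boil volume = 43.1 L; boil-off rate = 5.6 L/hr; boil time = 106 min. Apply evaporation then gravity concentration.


V_post = V_pre − rate·(t/60);  SG_post = 1 + (SG_pre−1)·V_pre/V_post
V_post = 43.1 − 5.6·(106/60) = 33.2067
SG_post = 1 + (1.052 − 1)·43.1/33.2067

1.0675


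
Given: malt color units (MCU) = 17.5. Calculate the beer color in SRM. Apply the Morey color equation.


SRM = 1.4922 · MCU^0.6859
SRM = 1.4922 · 17.5^0.6859

10.6274 SRM


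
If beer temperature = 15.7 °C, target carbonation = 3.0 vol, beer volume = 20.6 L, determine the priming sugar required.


residual = 14.695·(0.01821 + 0.09011·e^(−0.04·T));  sugar = (target − residual)·4.0·V
residual = 14.695·(0.01821 + 0.09011·e^(−0.04·15.7)) = 0.9742
sugar = (3.0 − 0.9742)·4.0·20.6

166.9220 g
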